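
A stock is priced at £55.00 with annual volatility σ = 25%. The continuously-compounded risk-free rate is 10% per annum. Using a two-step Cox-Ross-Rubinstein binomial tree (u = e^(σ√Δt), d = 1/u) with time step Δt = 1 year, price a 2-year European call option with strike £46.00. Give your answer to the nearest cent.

CRR parameters: u = e^(σ√Δt) = e^(0.25·√1) = 1.2840, d = 1/u = 0.7788
Per-period rate: rΔt = 0.1·1 = 0.1, so R = e^0.1 = 1.1052
Risk-neutral probability p = (e^0.1 − 0.7788)/(1.2840 − 0.7788) = 0.3264/0.5052 = 0.6460
Terminal stock prices: S_uu = 90.68, S_ud = 55, S_dd = 33.36
Terminal payoffs (S − K): max(44.68, 0) = 44.68, max(9, 0) = 9, max(-12.64, 0) = 0
Node u (S = 70.62): V_u = e^(−0.1)·[0.6460·44.6797 + 0.3540·9.0000] = 28.9989
Node d (S = 42.83): V_d = e^(−0.1)·[0.6460·9.0000 + 0.3540·0.0000] = 5.2606
Node 0 (S = 55): V_0 = e^(−0.1)·[0.6460·28.9989 + 0.3540·5.2606] = 18.6354

£18.64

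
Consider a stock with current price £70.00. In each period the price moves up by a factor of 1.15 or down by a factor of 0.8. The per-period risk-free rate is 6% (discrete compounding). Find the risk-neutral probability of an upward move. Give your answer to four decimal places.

Risk-neutral probability p = (1 + 0.06 − 0.8)/(1.15 − 0.8) = 0.2600/0.3500 = 0.7429

p = 0.7429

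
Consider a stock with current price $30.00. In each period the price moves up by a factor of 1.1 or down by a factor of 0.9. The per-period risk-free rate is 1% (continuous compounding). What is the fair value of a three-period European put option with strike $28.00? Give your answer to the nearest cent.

Risk-neutral probability p = (e^0.01 − 0.9)/(1.1 − 0.9) = 0.1101/0.2000 = 0.5503
Terminal stock prices: S_uuu = 39.93, S_uud = 32.67, S_udd = 26.73, S_ddd = 21.87
Terminal payoffs (K − S): max(-11.93, 0) = 0, max(-4.67, 0) = 0, max(1.27, 0) = 1.27, max(6.13, 0) = 6.13
Node uu (S = 36.3): V_uu = e^(−0.01)·[0.5503·0.0000 + 0.4497·0.0000] = 0.0000
Node ud (S = 29.7): V_ud = e^(−0.01)·[0.5503·0.0000 + 0.4497·1.2700] = 0.5655
Node dd (S = 24.3): V_dd = e^(−0.01)·[0.5503·1.2700 + 0.4497·6.1300] = 3.4214
Node u (S = 33): V_u = e^(−0.01)·[0.5503·0.0000 + 0.4497·0.5655] = 0.2518
Node d (S = 27): V_d = e^(−0.01)·[0.5503·0.5655 + 0.4497·3.4214] = 1.8315
Node 0 (S = 30): V_0 = e^(−0.01)·[0.5503·0.2518 + 0.4497·1.8315] = 0.9527

$0.95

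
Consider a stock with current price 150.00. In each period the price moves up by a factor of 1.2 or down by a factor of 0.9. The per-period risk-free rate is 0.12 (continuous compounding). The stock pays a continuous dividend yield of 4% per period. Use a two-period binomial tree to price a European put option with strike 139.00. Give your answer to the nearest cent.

2.08

Per-period risk-free factor R = e^0.12 = 1.1275; dividend-adjusted growth = e^(0.12−0.04) = 1.0833.
Risk-neutral probability p = (1.0833 − 0.9)/(1.2 − 0.9) = 0.1833/0.3000 = 0.6110
Terminal stock prices: S_uu = 216, S_ud = 162, S_dd = 121.5
Terminal payoffs (K − S): max(-77, 0) = 0, max(-23, 0) = 0, max(17.5, 0) = 17.5
Node u (S = 180): V_u = e^(−0.12)·[0.6110·0.0000 + 0.3890·0.0000] = 0.0000
Node d (S = 135): V_d = e^(−0.12)·[0.6110·0.0000 + 0.3890·17.5000] = 6.0384
Node 0 (S = 150): V_0 = e^(−0.12)·[0.6110·0.0000 + 0.3890·6.0384] = 2.0835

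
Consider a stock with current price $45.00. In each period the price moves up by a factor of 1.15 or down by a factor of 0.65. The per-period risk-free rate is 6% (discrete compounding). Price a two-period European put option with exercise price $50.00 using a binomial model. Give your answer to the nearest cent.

$5.19

Risk-neutral probability p = (1 + 0.06 − 0.65)/(1.15 − 0.65) = 0.4100/0.5000 = 0.8200
Terminal stock prices: S_uu = 59.51, S_ud = 33.64, S_dd = 19.01
Terminal payoffs (K − S): max(-9.512, 0) = 0, max(16.36, 0) = 16.36, max(30.99, 0) = 30.99
Node u (S = 51.75): V_u = 1/1.06·[0.8200·0.0000 + 0.1800·16.3625] = 2.7785
Node d (S = 29.25): V_d = 1/1.06·[0.8200·16.3625 + 0.1800·30.9875] = 17.9198
Node 0 (S = 45): V_0 = 1/1.06·[0.8200·2.7785 + 0.1800·17.9198] = 5.1924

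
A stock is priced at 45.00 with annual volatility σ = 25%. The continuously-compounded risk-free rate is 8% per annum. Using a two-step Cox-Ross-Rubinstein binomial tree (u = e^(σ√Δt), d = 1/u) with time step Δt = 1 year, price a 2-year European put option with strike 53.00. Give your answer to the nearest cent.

CRR parameters: u = e^(σ√Δt) = e^(0.25·√1) = 1.2840, d = 1/u = 0.7788
Per-period rate: rΔt = 0.08·1 = 0.08, so R = e^0.08 = 1.0833
Risk-neutral probability p = (e^0.08 − 0.7788)/(1.2840 − 0.7788) = 0.3045/0.5052 = 0.6027
Terminal stock prices: S_uu = 74.19, S_ud = 45, S_dd = 27.29
Terminal payoffs (K − S): max(-21.19, 0) = 0, max(8, 0) = 8, max(25.71, 0) = 25.71
Node u (S = 57.78): V_u = e^(−0.08)·[0.6027·0.0000 + 0.3973·8.0000] = 2.9342
Node d (S = 35.05): V_d = e^(−0.08)·[0.6027·8.0000 + 0.3973·25.7061] = 13.8791
Node 0 (S = 45): V_0 = e^(−0.08)·[0.6027·2.9342 + 0.3973·13.8791] = 6.7230

6.72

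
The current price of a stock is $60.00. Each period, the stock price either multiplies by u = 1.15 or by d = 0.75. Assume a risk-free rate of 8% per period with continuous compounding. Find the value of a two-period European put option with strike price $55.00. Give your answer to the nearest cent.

Risk-neutral probability p = (e^0.08 − 0.75)/(1.15 − 0.75) = 0.3333/0.4000 = 0.8332
Terminal stock prices: S_uu = 79.35, S_ud = 51.75, S_dd = 33.75
Terminal payoffs (K − S): max(-24.35, 0) = 0, max(3.25, 0) = 3.25, max(21.25, 0) = 21.25
Node u (S = 69): V_u = e^(−0.08)·[0.8332·0.0000 + 0.1668·3.2500] = 0.5004
Node d (S = 45): V_d = e^(−0.08)·[0.8332·3.2500 + 0.1668·21.2500] = 5.7714
Node 0 (S = 60): V_0 = e^(−0.08)·[0.8332·0.5004 + 0.1668·5.7714] = 1.2734

$1.27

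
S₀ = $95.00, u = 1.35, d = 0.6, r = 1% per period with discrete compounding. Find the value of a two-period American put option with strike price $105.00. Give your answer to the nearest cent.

Risk-neutral probability p = (1 + 0.01 − 0.6)/(1.35 − 0.6) = 0.4100/0.7500 = 0.5467
Terminal stock prices: S_uu = 173.1, S_ud = 76.95, S_dd = 34.2
Terminal payoffs (K − S): max(-68.14, 0) = 0, max(28.05, 0) = 28.05, max(70.8, 0) = 70.8
Node u (S = 128.2): continuation = 1/1.01·[0.5467·0.0000 + 0.4533·28.0500] = 12.5901; exercise value = 0.0000 ≤ continuation, so V_u = 12.5901
Node d (S = 57): continuation = 1/1.01·[0.5467·28.0500 + 0.4533·70.8000] = 46.9604; exercise value = 48.0000 > continuation, so V_d = 48.0000 (exercise)
Node 0 (S = 95): continuation = 1/1.01·[0.5467·12.5901 + 0.4533·48.0000] = 28.3590; exercise value = 10.0000 ≤ continuation, so V_0 = 28.3590

$28.36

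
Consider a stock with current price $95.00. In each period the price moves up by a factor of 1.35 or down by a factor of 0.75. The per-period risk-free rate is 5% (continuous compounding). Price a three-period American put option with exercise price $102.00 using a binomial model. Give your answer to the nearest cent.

$17.76

Risk-neutral probability p = (e^0.05 − 0.75)/(1.35 − 0.75) = 0.3013/0.6000 = 0.5021
Terminal stock prices: S_uuu = 233.7, S_uud = 129.9, S_udd = 72.14, S_ddd = 40.08
Terminal payoffs (K − S): max(-131.7, 0) = 0, max(-27.85, 0) = 0, max(29.86, 0) = 29.86, max(61.92, 0) = 61.92
Node uu (S = 173.1): continuation = e^(−0.05)·[0.5021·0.0000 + 0.4979·0.0000] = 0.0000; exercise value = 0.0000 ≤ continuation, so V_uu = 0.0000
Node ud (S = 96.19): continuation = e^(−0.05)·[0.5021·0.0000 + 0.4979·29.8594] = 14.1414; exercise value = 5.8125 ≤ continuation, so V_ud = 14.1414
Node dd (S = 53.44): continuation = e^(−0.05)·[0.5021·29.8594 + 0.4979·61.9219] = 43.5879; exercise value = 48.5625 > continuation, so V_dd = 48.5625 (exercise)
Node u (S = 128.2): continuation = e^(−0.05)·[0.5021·0.0000 + 0.4979·14.1414] = 6.6974; exercise value = 0.0000 ≤ continuation, so V_u = 6.6974
Node d (S = 71.25): continuation = e^(−0.05)·[0.5021·14.1414 + 0.4979·48.5625] = 29.7535; exercise value = 30.7500 > continuation, so V_d = 30.7500 (exercise)
Node 0 (S = 95): continuation = e^(−0.05)·[0.5021·6.6974 + 0.4979·30.7500] = 17.7620; exercise value = 7.0000 ≤ continuation, so V_0 = 17.7620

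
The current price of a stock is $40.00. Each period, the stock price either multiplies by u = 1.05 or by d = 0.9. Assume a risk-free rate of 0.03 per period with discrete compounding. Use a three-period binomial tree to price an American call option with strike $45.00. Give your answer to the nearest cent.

$0.78

Risk-neutral probability p = (1 + 0.03 − 0.9)/(1.05 − 0.9) = 0.1300/0.1500 = 0.8667
Terminal stock prices: S_uuu = 46.31, S_uud = 39.69, S_udd = 34.02, S_ddd = 29.16
Terminal payoffs (S − K): max(1.305, 0) = 1.305, max(-5.31, 0) = 0, max(-10.98, 0) = 0, max(-15.84, 0) = 0
Node uu (S = 44.1): continuation = 1/1.03·[0.8667·1.3050 + 0.1333·0.0000] = 1.0981; exercise value = 0.0000 ≤ continuation, so V_uu = 1.0981
Node ud (S = 37.8): continuation = 1/1.03·[0.8667·0.0000 + 0.1333·0.0000] = 0.0000; exercise value = 0.0000 ≤ continuation, so V_ud = 0.0000
Node dd (S = 32.4): continuation = 1/1.03·[0.8667·0.0000 + 0.1333·0.0000] = 0.0000; exercise value = 0.0000 ≤ continuation, so V_dd = 0.0000
Node u (S = 42): continuation = 1/1.03·[0.8667·1.0981 + 0.1333·0.0000] = 0.9239; exercise value = 0.0000 ≤ continuation, so V_u = 0.9239
Node d (S = 36): continuation = 1/1.03·[0.8667·0.0000 + 0.1333·0.0000] = 0.0000; exercise value = 0.0000 ≤ continuation, so V_d = 0.0000
Node 0 (S = 40): continuation = 1/1.03·[0.8667·0.9239 + 0.1333·0.0000] = 0.7774; exercise value = 0.0000 ≤ continuation, so V_0 = 0.7774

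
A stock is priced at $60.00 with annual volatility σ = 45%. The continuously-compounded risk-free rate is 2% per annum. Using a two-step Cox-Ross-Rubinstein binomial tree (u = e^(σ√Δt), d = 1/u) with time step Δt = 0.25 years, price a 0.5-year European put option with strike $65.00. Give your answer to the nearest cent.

$10.32

CRR parameters: u = e^(σ√Δt) = e^(0.45·√0.25) = 1.2523, d = 1/u = 0.7985
Per-period rate: rΔt = 0.02·0.25 = 0.005, so R = e^0.005 = 1.0050
Risk-neutral probability p = (e^0.005 − 0.7985)/(1.2523 − 0.7985) = 0.2065/0.4538 = 0.4550
Terminal stock prices: S_uu = 94.1, S_ud = 60, S_dd = 38.26
Terminal payoffs (K − S): max(-29.1, 0) = 0, max(5, 0) = 5, max(26.74, 0) = 26.74
Node u (S = 75.14): V_u = e^(−0.005)·[0.4550·0.0000 + 0.5450·5.0000] = 2.7113
Node d (S = 47.91): V_d = e^(−0.005)·[0.4550·5.0000 + 0.5450·26.7423] = 16.7648
Node 0 (S = 60): V_0 = e^(−0.005)·[0.4550·2.7113 + 0.5450·16.7648] = 10.3183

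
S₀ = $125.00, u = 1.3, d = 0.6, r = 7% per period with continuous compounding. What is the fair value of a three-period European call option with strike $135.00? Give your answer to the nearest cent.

$34.81

Risk-neutral probability p = (e^0.07 − 0.6)/(1.3 − 0.6) = 0.4725/0.7000 = 0.6750
Terminal stock prices: S_uuu = 274.6, S_uud = 126.8, S_udd = 58.5, S_ddd = 27
Terminal payoffs (S − K): max(139.6, 0) = 139.6, max(-8.25, 0) = 0, max(-76.5, 0) = 0, max(-108, 0) = 0
Node uu (S = 211.3): V_uu = e^(−0.07)·[0.6750·139.6250 + 0.3250·0.0000] = 87.8767
Node ud (S = 97.5): V_ud = e^(−0.07)·[0.6750·0.0000 + 0.3250·0.0000] = 0.0000
Node dd (S = 45): V_dd = e^(−0.07)·[0.6750·0.0000 + 0.3250·0.0000] = 0.0000
Node u (S = 162.5): V_u = e^(−0.07)·[0.6750·87.8767 + 0.3250·0.0000] = 55.3076
Node d (S = 75): V_d = e^(−0.07)·[0.6750·0.0000 + 0.3250·0.0000] = 0.0000
Node 0 (S = 125): V_0 = e^(−0.07)·[0.6750·55.3076 + 0.3250·0.0000] = 34.8093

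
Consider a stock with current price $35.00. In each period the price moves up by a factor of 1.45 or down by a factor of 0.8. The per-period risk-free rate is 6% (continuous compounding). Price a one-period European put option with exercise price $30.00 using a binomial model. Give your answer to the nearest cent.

Risk-neutral probability p = (e^0.06 − 0.8)/(1.45 − 0.8) = 0.2618/0.6500 = 0.4028
Terminal stock prices: S_u = 50.75, S_d = 28
Terminal payoffs (K − S): max(-20.75, 0) = 0, max(2, 0) = 2
Node 0 (S = 35): V_0 = e^(−0.06)·[0.4028·0.0000 + 0.5972·2.0000] = 1.1248

$1.12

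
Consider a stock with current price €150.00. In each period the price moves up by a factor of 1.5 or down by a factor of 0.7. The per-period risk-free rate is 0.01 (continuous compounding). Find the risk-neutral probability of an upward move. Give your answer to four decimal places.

p = 0.3876

Risk-neutral probability p = (e^0.01 − 0.7)/(1.5 − 0.7) = 0.3101/0.8000 = 0.3876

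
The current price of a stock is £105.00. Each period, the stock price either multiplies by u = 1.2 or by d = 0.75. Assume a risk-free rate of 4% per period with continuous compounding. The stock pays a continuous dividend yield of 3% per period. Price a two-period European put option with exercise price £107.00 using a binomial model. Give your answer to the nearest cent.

Per-period risk-free factor R = e^0.04 = 1.0408; dividend-adjusted growth = e^(0.04−0.03) = 1.0101.
Risk-neutral probability p = (1.0101 − 0.75)/(1.2 − 0.75) = 0.2601/0.4500 = 0.5779
Terminal stock prices: S_uu = 151.2, S_ud = 94.5, S_dd = 59.06
Terminal payoffs (K − S): max(-44.2, 0) = 0, max(12.5, 0) = 12.5, max(47.94, 0) = 47.94
Node u (S = 126): V_u = e^(−0.04)·[0.5779·0.0000 + 0.4221·12.5000] = 5.0695
Node d (S = 78.75): V_d = e^(−0.04)·[0.5779·12.5000 + 0.4221·47.9375] = 26.3819
Node 0 (S = 105): V_0 = e^(−0.04)·[0.5779·5.0695 + 0.4221·26.3819] = 13.5142

£13.51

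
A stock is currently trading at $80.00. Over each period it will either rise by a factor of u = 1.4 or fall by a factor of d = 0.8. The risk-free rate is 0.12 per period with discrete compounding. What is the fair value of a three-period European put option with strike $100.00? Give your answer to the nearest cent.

$11.29

Risk-neutral probability p = (1 + 0.12 − 0.8)/(1.4 − 0.8) = 0.3200/0.6000 = 0.5333
Terminal stock prices: S_uuu = 219.5, S_uud = 125.4, S_udd = 71.68, S_ddd = 40.96
Terminal payoffs (K − S): max(-119.5, 0) = 0, max(-25.44, 0) = 0, max(28.32, 0) = 28.32, max(59.04, 0) = 59.04
Node uu (S = 156.8): V_uu = 1/1.12·[0.5333·0.0000 + 0.4667·0.0000] = 0.0000
Node ud (S = 89.6): V_ud = 1/1.12·[0.5333·0.0000 + 0.4667·28.3200] = 11.8000
Node dd (S = 51.2): V_dd = 1/1.12·[0.5333·28.3200 + 0.4667·59.0400] = 38.0857
Node u (S = 112): V_u = 1/1.12·[0.5333·0.0000 + 0.4667·11.8000] = 4.9167
Node d (S = 64): V_d = 1/1.12·[0.5333·11.8000 + 0.4667·38.0857] = 21.4881
Node 0 (S = 80): V_0 = 1/1.12·[0.5333·4.9167 + 0.4667·21.4881] = 11.2946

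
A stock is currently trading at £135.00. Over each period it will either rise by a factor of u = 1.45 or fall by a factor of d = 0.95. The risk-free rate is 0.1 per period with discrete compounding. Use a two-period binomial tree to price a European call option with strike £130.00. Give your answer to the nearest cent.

£30.87

Risk-neutral probability p = (1 + 0.1 − 0.95)/(1.45 − 0.95) = 0.1500/0.5000 = 0.3000
Terminal stock prices: S_uu = 283.8, S_ud = 186, S_dd = 121.8
Terminal payoffs (S − K): max(153.8, 0) = 153.8, max(55.96, 0) = 55.96, max(-8.163, 0) = 0
Node u (S = 195.8): V_u = 1/1.1·[0.3000·153.8375 + 0.7000·55.9625] = 77.5682
Node d (S = 128.2): V_d = 1/1.1·[0.3000·55.9625 + 0.7000·0.0000] = 15.2625
Node 0 (S = 135): V_0 = 1/1.1·[0.3000·77.5682 + 0.7000·15.2625] = 30.8675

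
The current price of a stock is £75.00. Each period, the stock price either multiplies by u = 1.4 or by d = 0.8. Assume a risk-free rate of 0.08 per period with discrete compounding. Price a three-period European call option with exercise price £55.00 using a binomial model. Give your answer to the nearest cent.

Risk-neutral probability p = (1 + 0.08 − 0.8)/(1.4 − 0.8) = 0.2800/0.6000 = 0.4667
Terminal stock prices: S_uuu = 205.8, S_uud = 117.6, S_udd = 67.2, S_ddd = 38.4
Terminal payoffs (S − K): max(150.8, 0) = 150.8, max(62.6, 0) = 62.6, max(12.2, 0) = 12.2, max(-16.6, 0) = 0
Node uu (S = 147): V_uu = 1/1.08·[0.4667·150.8000 + 0.5333·62.6000] = 96.0741
Node ud (S = 84): V_ud = 1/1.08·[0.4667·62.6000 + 0.5333·12.2000] = 33.0741
Node dd (S = 48): V_dd = 1/1.08·[0.4667·12.2000 + 0.5333·0.0000] = 5.2716
Node u (S = 105): V_u = 1/1.08·[0.4667·96.0741 + 0.5333·33.0741] = 57.8464
Node d (S = 60): V_d = 1/1.08·[0.4667·33.0741 + 0.5333·5.2716] = 16.8945
Node 0 (S = 75): V_0 = 1/1.08·[0.4667·57.8464 + 0.5333·16.8945] = 33.3383

£33.34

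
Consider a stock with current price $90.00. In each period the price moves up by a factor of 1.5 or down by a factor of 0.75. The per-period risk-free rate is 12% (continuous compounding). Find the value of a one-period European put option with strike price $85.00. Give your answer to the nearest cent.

$7.71

Risk-neutral probability p = (e^0.12 − 0.75)/(1.5 − 0.75) = 0.3775/0.7500 = 0.5033
Terminal stock prices: S_u = 135, S_d = 67.5
Terminal payoffs (K − S): max(-50, 0) = 0, max(17.5, 0) = 17.5
Node 0 (S = 90): V_0 = e^(−0.12)·[0.5033·0.0000 + 0.4967·17.5000] = 7.7089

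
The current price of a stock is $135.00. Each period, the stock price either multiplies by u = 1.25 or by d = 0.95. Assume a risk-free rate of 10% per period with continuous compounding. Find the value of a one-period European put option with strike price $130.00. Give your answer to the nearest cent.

Risk-neutral probability p = (e^0.1 − 0.95)/(1.25 − 0.95) = 0.1552/0.3000 = 0.5172
Terminal stock prices: S_u = 168.8, S_d = 128.2
Terminal payoffs (K − S): max(-38.75, 0) = 0, max(1.75, 0) = 1.75
Node 0 (S = 135): V_0 = e^(−0.1)·[0.5172·0.0000 + 0.4828·1.7500] = 0.7644

$0.76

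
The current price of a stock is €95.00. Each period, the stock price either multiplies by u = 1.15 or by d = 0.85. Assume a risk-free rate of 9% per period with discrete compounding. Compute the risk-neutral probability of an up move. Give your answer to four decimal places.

Risk-neutral probability p = (1 + 0.09 − 0.85)/(1.15 − 0.85) = 0.2400/0.3000 = 0.8000

p = 0.8000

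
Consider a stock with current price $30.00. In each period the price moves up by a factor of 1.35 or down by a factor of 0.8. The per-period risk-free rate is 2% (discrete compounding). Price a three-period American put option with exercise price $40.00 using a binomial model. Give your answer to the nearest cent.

$11.32

Risk-neutral probability p = (1 + 0.02 − 0.8)/(1.35 − 0.8) = 0.2200/0.5500 = 0.4000
Terminal stock prices: S_uuu = 73.81, S_uud = 43.74, S_udd = 25.92, S_ddd = 15.36
Terminal payoffs (K − S): max(-33.81, 0) = 0, max(-3.74, 0) = 0, max(14.08, 0) = 14.08, max(24.64, 0) = 24.64
Node uu (S = 54.68): continuation = 1/1.02·[0.4000·0.0000 + 0.6000·0.0000] = 0.0000; exercise value = 0.0000 ≤ continuation, so V_uu = 0.0000
Node ud (S = 32.4): continuation = 1/1.02·[0.4000·0.0000 + 0.6000·14.0800] = 8.2824; exercise value = 7.6000 ≤ continuation, so V_ud = 8.2824
Node dd (S = 19.2): continuation = 1/1.02·[0.4000·14.0800 + 0.6000·24.6400] = 20.0157; exercise value = 20.8000 > continuation, so V_dd = 20.8000 (exercise)
Node u (S = 40.5): continuation = 1/1.02·[0.4000·0.0000 + 0.6000·8.2824] = 4.8720; exercise value = 0.0000 ≤ continuation, so V_u = 4.8720
Node d (S = 24): continuation = 1/1.02·[0.4000·8.2824 + 0.6000·20.8000] = 15.4833; exercise value = 16.0000 > continuation, so V_d = 16.0000 (exercise)
Node 0 (S = 30): continuation = 1/1.02·[0.4000·4.8720 + 0.6000·16.0000] = 11.3223; exercise value = 10.0000 ≤ continuation, so V_0 = 11.3223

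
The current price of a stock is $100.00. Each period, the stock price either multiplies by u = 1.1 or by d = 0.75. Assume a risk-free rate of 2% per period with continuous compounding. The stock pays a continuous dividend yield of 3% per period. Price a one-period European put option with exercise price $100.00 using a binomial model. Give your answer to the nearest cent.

Per-period risk-free factor R = e^0.02 = 1.0202; dividend-adjusted growth = e^(0.02−0.03) = 0.9900.
Risk-neutral probability p = (0.9900 − 0.75)/(1.1 − 0.75) = 0.2400/0.3500 = 0.6859
Terminal stock prices: S_u = 110, S_d = 75
Terminal payoffs (K − S): max(-10, 0) = 0, max(25, 0) = 25
Node 0 (S = 100): V_0 = e^(−0.02)·[0.6859·0.0000 + 0.3141·25.0000] = 7.6981

$7.70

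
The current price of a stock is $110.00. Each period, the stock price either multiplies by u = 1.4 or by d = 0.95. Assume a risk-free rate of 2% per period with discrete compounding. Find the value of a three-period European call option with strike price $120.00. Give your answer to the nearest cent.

$11.50

Risk-neutral probability p = (1 + 0.02 − 0.95)/(1.4 − 0.95) = 0.0700/0.4500 = 0.1556
Terminal stock prices: S_uuu = 301.8, S_uud = 204.8, S_udd = 139, S_ddd = 94.31
Terminal payoffs (S − K): max(181.8, 0) = 181.8, max(84.82, 0) = 84.82, max(18.98, 0) = 18.98, max(-25.69, 0) = 0
Node uu (S = 215.6): V_uu = 1/1.02·[0.1556·181.8400 + 0.8444·84.8200] = 97.9529
Node ud (S = 146.3): V_ud = 1/1.02·[0.1556·84.8200 + 0.8444·18.9850] = 28.6529
Node dd (S = 99.27): V_dd = 1/1.02·[0.1556·18.9850 + 0.8444·0.0000] = 2.8953
Node u (S = 154): V_u = 1/1.02·[0.1556·97.9529 + 0.8444·28.6529] = 38.6597
Node d (S = 104.5): V_d = 1/1.02·[0.1556·28.6529 + 0.8444·2.8953] = 6.7667
Node 0 (S = 110): V_0 = 1/1.02·[0.1556·38.6597 + 0.8444·6.7667] = 11.4979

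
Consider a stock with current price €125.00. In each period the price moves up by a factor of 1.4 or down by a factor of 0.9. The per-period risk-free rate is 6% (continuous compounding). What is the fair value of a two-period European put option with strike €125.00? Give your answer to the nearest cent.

Risk-neutral probability p = (e^0.06 − 0.9)/(1.4 − 0.9) = 0.1618/0.5000 = 0.3237
Terminal stock prices: S_uu = 245, S_ud = 157.5, S_dd = 101.2
Terminal payoffs (K − S): max(-120, 0) = 0, max(-32.5, 0) = 0, max(23.75, 0) = 23.75
Node u (S = 175): V_u = e^(−0.06)·[0.3237·0.0000 + 0.6763·0.0000] = 0.0000
Node d (S = 112.5): V_d = e^(−0.06)·[0.3237·0.0000 + 0.6763·23.7500] = 15.1273
Node 0 (S = 125): V_0 = e^(−0.06)·[0.3237·0.0000 + 0.6763·15.1273] = 9.6352

€9.64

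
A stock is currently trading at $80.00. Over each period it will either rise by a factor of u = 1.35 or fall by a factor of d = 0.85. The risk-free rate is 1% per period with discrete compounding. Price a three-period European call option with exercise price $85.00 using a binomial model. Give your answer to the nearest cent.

$11.45

Risk-neutral probability p = (1 + 0.01 − 0.85)/(1.35 − 0.85) = 0.1600/0.5000 = 0.3200
Terminal stock prices: S_uuu = 196.8, S_uud = 123.9, S_udd = 78.03, S_ddd = 49.13
Terminal payoffs (S − K): max(111.8, 0) = 111.8, max(38.93, 0) = 38.93, max(-6.97, 0) = 0, max(-35.87, 0) = 0
Node uu (S = 145.8): V_uu = 1/1.01·[0.3200·111.8300 + 0.6800·38.9300] = 61.6416
Node ud (S = 91.8): V_ud = 1/1.01·[0.3200·38.9300 + 0.6800·0.0000] = 12.3343
Node dd (S = 57.8): V_dd = 1/1.01·[0.3200·0.0000 + 0.6800·0.0000] = 0.0000
Node u (S = 108): V_u = 1/1.01·[0.3200·61.6416 + 0.6800·12.3343] = 27.8343
Node d (S = 68): V_d = 1/1.01·[0.3200·12.3343 + 0.6800·0.0000] = 3.9079
Node 0 (S = 80): V_0 = 1/1.01·[0.3200·27.8343 + 0.6800·3.9079] = 11.4498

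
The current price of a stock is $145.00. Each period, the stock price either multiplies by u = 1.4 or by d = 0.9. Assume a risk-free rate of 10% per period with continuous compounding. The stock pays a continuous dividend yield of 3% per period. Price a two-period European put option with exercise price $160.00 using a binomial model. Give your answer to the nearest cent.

Per-period risk-free factor R = e^0.1 = 1.1052; dividend-adjusted growth = e^(0.1−0.03) = 1.0725.
Risk-neutral probability p = (1.0725 − 0.9)/(1.4 − 0.9) = 0.1725/0.5000 = 0.3450
Terminal stock prices: S_uu = 284.2, S_ud = 182.7, S_dd = 117.5
Terminal payoffs (K − S): max(-124.2, 0) = 0, max(-22.7, 0) = 0, max(42.55, 0) = 42.55
Node u (S = 203): V_u = e^(−0.1)·[0.3450·0.0000 + 0.6550·0.0000] = 0.0000
Node d (S = 130.5): V_d = e^(−0.1)·[0.3450·0.0000 + 0.6550·42.5500] = 25.2174
Node 0 (S = 145): V_0 = e^(−0.1)·[0.3450·0.0000 + 0.6550·25.2174] = 14.9452

$14.95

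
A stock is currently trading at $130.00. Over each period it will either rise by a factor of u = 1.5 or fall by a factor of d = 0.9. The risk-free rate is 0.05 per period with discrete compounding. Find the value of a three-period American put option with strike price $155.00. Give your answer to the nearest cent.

$27.14

Risk-neutral probability p = (1 + 0.05 − 0.9)/(1.5 − 0.9) = 0.1500/0.6000 = 0.2500
Terminal stock prices: S_uuu = 438.8, S_uud = 263.2, S_udd = 158, S_ddd = 94.77
Terminal payoffs (K − S): max(-283.8, 0) = 0, max(-108.2, 0) = 0, max(-2.95, 0) = 0, max(60.23, 0) = 60.23
Node uu (S = 292.5): continuation = 1/1.05·[0.2500·0.0000 + 0.7500·0.0000] = 0.0000; exercise value = 0.0000 ≤ continuation, so V_uu = 0.0000
Node ud (S = 175.5): continuation = 1/1.05·[0.2500·0.0000 + 0.7500·0.0000] = 0.0000; exercise value = 0.0000 ≤ continuation, so V_ud = 0.0000
Node dd (S = 105.3): continuation = 1/1.05·[0.2500·0.0000 + 0.7500·60.2300] = 43.0214; exercise value = 49.7000 > continuation, so V_dd = 49.7000 (exercise)
Node u (S = 195): continuation = 1/1.05·[0.2500·0.0000 + 0.7500·0.0000] = 0.0000; exercise value = 0.0000 ≤ continuation, so V_u = 0.0000
Node d (S = 117): continuation = 1/1.05·[0.2500·0.0000 + 0.7500·49.7000] = 35.5000; exercise value = 38.0000 > continuation, so V_d = 38.0000 (exercise)
Node 0 (S = 130): continuation = 1/1.05·[0.2500·0.0000 + 0.7500·38.0000] = 27.1429; exercise value = 25.0000 ≤ continuation, so V_0 = 27.1429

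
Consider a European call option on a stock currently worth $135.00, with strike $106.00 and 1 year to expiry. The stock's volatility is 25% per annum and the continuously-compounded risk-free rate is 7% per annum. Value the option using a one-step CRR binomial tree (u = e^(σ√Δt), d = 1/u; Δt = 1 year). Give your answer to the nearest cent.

$36.50

CRR parameters: u = e^(σ√Δt) = e^(0.25·√1) = 1.2840, d = 1/u = 0.7788
Per-period rate: rΔt = 0.07·1 = 0.07, so R = e^0.07 = 1.0725
Risk-neutral probability p = (e^0.07 − 0.7788)/(1.2840 − 0.7788) = 0.2937/0.5052 = 0.5813
Terminal stock prices: S_u = 173.3, S_d = 105.1
Terminal payoffs (S − K): max(67.34, 0) = 67.34, max(-0.8619, 0) = 0
Node 0 (S = 135): V_0 = e^(−0.07)·[0.5813·67.3434 + 0.4187·0.0000] = 36.5027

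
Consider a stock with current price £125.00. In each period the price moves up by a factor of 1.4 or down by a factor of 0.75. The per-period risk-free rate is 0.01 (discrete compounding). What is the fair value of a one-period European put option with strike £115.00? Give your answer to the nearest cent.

Risk-neutral probability p = (1 + 0.01 − 0.75)/(1.4 − 0.75) = 0.2600/0.6500 = 0.4000
Terminal stock prices: S_u = 175, S_d = 93.75
Terminal payoffs (K − S): max(-60, 0) = 0, max(21.25, 0) = 21.25
Node 0 (S = 125): V_0 = 1/1.01·[0.4000·0.0000 + 0.6000·21.2500] = 12.6238

£12.62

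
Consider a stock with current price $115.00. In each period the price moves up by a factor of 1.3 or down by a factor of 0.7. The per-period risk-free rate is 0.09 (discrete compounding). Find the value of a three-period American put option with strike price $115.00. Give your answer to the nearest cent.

Risk-neutral probability p = (1 + 0.09 − 0.7)/(1.3 − 0.7) = 0.3900/0.6000 = 0.6500
Terminal stock prices: S_uuu = 252.7, S_uud = 136, S_udd = 73.25, S_ddd = 39.44
Terminal payoffs (K − S): max(-137.7, 0) = 0, max(-21.05, 0) = 0, max(41.75, 0) = 41.75, max(75.56, 0) = 75.56
Node uu (S = 194.4): continuation = 1/1.09·[0.6500·0.0000 + 0.3500·0.0000] = 0.0000; exercise value = 0.0000 ≤ continuation, so V_uu = 0.0000
Node ud (S = 104.6): continuation = 1/1.09·[0.6500·0.0000 + 0.3500·41.7450] = 13.4044; exercise value = 10.3500 ≤ continuation, so V_ud = 13.4044
Node dd (S = 56.35): continuation = 1/1.09·[0.6500·41.7450 + 0.3500·75.5550] = 49.1546; exercise value = 58.6500 > continuation, so V_dd = 58.6500 (exercise)
Node u (S = 149.5): continuation = 1/1.09·[0.6500·0.0000 + 0.3500·13.4044] = 4.3042; exercise value = 0.0000 ≤ continuation, so V_u = 4.3042
Node d (S = 80.5): continuation = 1/1.09·[0.6500·13.4044 + 0.3500·58.6500] = 26.8260; exercise value = 34.5000 > continuation, so V_d = 34.5000 (exercise)
Node 0 (S = 115): continuation = 1/1.09·[0.6500·4.3042 + 0.3500·34.5000] = 13.6447; exercise value = 0.0000 ≤ continuation, so V_0 = 13.6447

$13.64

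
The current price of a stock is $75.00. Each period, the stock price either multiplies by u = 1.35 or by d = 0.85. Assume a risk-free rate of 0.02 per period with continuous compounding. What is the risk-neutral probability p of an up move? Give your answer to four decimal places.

p = 0.3404

Risk-neutral probability p = (e^0.02 − 0.85)/(1.35 − 0.85) = 0.1702/0.5000 = 0.3404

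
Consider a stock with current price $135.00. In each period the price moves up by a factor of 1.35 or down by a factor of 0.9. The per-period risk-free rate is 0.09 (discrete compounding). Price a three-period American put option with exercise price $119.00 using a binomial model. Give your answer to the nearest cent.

Risk-neutral probability p = (1 + 0.09 − 0.9)/(1.35 − 0.9) = 0.1900/0.4500 = 0.4222
Terminal stock prices: S_uuu = 332.2, S_uud = 221.4, S_udd = 147.6, S_ddd = 98.42
Terminal payoffs (K − S): max(-213.2, 0) = 0, max(-102.4, 0) = 0, max(-28.62, 0) = 0, max(20.58, 0) = 20.58
Node uu (S = 246): continuation = 1/1.09·[0.4222·0.0000 + 0.5778·0.0000] = 0.0000; exercise value = 0.0000 ≤ continuation, so V_uu = 0.0000
Node ud (S = 164): continuation = 1/1.09·[0.4222·0.0000 + 0.5778·0.0000] = 0.0000; exercise value = 0.0000 ≤ continuation, so V_ud = 0.0000
Node dd (S = 109.4): continuation = 1/1.09·[0.4222·0.0000 + 0.5778·20.5850] = 10.9115; exercise value = 9.6500 ≤ continuation, so V_dd = 10.9115
Node u (S = 182.2): continuation = 1/1.09·[0.4222·0.0000 + 0.5778·0.0000] = 0.0000; exercise value = 0.0000 ≤ continuation, so V_u = 0.0000
Node d (S = 121.5): continuation = 1/1.09·[0.4222·0.0000 + 0.5778·10.9115] = 5.7839; exercise value = 0.0000 ≤ continuation, so V_d = 5.7839
Node 0 (S = 135): continuation = 1/1.09·[0.4222·0.0000 + 0.5778·5.7839] = 3.0659; exercise value = 0.0000 ≤ continuation, so V_0 = 3.0659

$3.07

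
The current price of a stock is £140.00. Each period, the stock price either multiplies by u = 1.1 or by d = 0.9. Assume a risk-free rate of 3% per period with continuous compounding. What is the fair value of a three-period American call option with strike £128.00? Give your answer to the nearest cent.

Risk-neutral probability p = (e^0.03 − 0.9)/(1.1 − 0.9) = 0.1305/0.2000 = 0.6523
Terminal stock prices: S_uuu = 186.3, S_uud = 152.5, S_udd = 124.7, S_ddd = 102.1
Terminal payoffs (S − K): max(58.34, 0) = 58.34, max(24.46, 0) = 24.46, max(-3.26, 0) = 0, max(-25.94, 0) = 0
Node uu (S = 169.4): continuation = e^(−0.03)·[0.6523·58.3400 + 0.3477·24.4600] = 45.1830; exercise value = 41.4000 ≤ continuation, so V_uu = 45.1830
Node ud (S = 138.6): continuation = e^(−0.03)·[0.6523·24.4600 + 0.3477·0.0000] = 15.4831; exercise value = 10.6000 ≤ continuation, so V_ud = 15.4831
Node dd (S = 113.4): continuation = e^(−0.03)·[0.6523·0.0000 + 0.3477·0.0000] = 0.0000; exercise value = 0.0000 ≤ continuation, so V_dd = 0.0000
Node u (S = 154): continuation = e^(−0.03)·[0.6523·45.1830 + 0.3477·15.4831] = 33.8254; exercise value = 26.0000 ≤ continuation, so V_u = 33.8254
Node d (S = 126): continuation = e^(−0.03)·[0.6523·15.4831 + 0.3477·0.0000] = 9.8007; exercise value = 0.0000 ≤ continuation, so V_d = 9.8007
Node 0 (S = 140): continuation = e^(−0.03)·[0.6523·33.8254 + 0.3477·9.8007] = 24.7185; exercise value = 12.0000 ≤ continuation, so V_0 = 24.7185

£24.72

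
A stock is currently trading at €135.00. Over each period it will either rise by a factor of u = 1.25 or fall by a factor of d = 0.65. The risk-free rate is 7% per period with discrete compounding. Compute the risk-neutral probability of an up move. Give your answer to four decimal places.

p = 0.7000

Risk-neutral probability p = (1 + 0.07 − 0.65)/(1.25 − 0.65) = 0.4200/0.6000 = 0.7000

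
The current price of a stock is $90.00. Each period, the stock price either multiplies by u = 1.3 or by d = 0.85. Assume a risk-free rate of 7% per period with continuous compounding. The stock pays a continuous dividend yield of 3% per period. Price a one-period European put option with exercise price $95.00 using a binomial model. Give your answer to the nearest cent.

Per-period risk-free factor R = e^0.07 = 1.0725; dividend-adjusted growth = e^(0.07−0.03) = 1.0408.
Risk-neutral probability p = (1.0408 − 0.85)/(1.3 − 0.85) = 0.1908/0.4500 = 0.4240
Terminal stock prices: S_u = 117, S_d = 76.5
Terminal payoffs (K − S): max(-22, 0) = 0, max(18.5, 0) = 18.5
Node 0 (S = 90): V_0 = e^(−0.07)·[0.4240·0.0000 + 0.5760·18.5000] = 9.9352

$9.94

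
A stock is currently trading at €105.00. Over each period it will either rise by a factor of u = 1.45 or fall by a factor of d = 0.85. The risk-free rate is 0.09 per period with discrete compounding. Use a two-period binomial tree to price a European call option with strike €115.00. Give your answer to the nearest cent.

Risk-neutral probability p = (1 + 0.09 − 0.85)/(1.45 − 0.85) = 0.2400/0.6000 = 0.4000
Terminal stock prices: S_uu = 220.8, S_ud = 129.4, S_dd = 75.86
Terminal payoffs (S − K): max(105.8, 0) = 105.8, max(14.41, 0) = 14.41, max(-39.14, 0) = 0
Node u (S = 152.2): V_u = 1/1.09·[0.4000·105.7625 + 0.6000·14.4125] = 46.7454
Node d (S = 89.25): V_d = 1/1.09·[0.4000·14.4125 + 0.6000·0.0000] = 5.2890
Node 0 (S = 105): V_0 = 1/1.09·[0.4000·46.7454 + 0.6000·5.2890] = 20.0657

€20.07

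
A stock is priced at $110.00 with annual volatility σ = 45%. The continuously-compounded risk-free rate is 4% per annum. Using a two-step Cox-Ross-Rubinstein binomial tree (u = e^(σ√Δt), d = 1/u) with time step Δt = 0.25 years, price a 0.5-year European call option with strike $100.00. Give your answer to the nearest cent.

$20.32

CRR parameters: u = e^(σ√Δt) = e^(0.45·√0.25) = 1.2523, d = 1/u = 0.7985
Per-period rate: rΔt = 0.04·0.25 = 0.01, so R = e^0.01 = 1.0101
Risk-neutral probability p = (e^0.01 − 0.7985)/(1.2523 − 0.7985) = 0.2115/0.4538 = 0.4661
Terminal stock prices: S_uu = 172.5, S_ud = 110, S_dd = 70.14
Terminal payoffs (S − K): max(72.51, 0) = 72.51, max(10, 0) = 10, max(-29.86, 0) = 0
Node u (S = 137.8): V_u = e^(−0.01)·[0.4661·72.5143 + 0.5339·10.0000] = 38.7505
Node d (S = 87.84): V_d = e^(−0.01)·[0.4661·10.0000 + 0.5339·0.0000] = 4.6149
Node 0 (S = 110): V_0 = e^(−0.01)·[0.4661·38.7505 + 0.5339·4.6149] = 20.3224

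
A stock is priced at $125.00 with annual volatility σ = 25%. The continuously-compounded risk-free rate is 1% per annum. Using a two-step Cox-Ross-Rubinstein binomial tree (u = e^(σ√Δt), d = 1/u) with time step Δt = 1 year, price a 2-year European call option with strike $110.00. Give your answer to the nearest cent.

$27.03

CRR parameters: u = e^(σ√Δt) = e^(0.25·√1) = 1.2840, d = 1/u = 0.7788
Per-period rate: rΔt = 0.01·1 = 0.01, so R = e^0.01 = 1.0101
Risk-neutral probability p = (e^0.01 − 0.7788)/(1.2840 − 0.7788) = 0.2312/0.5052 = 0.4577
Terminal stock prices: S_uu = 206.1, S_ud = 125, S_dd = 75.82
Terminal payoffs (S − K): max(96.09, 0) = 96.09, max(15, 0) = 15, max(-34.18, 0) = 0
Node u (S = 160.5): V_u = e^(−0.01)·[0.4577·96.0902 + 0.5423·15.0000] = 51.5977
Node d (S = 97.35): V_d = e^(−0.01)·[0.4577·15.0000 + 0.5423·0.0000] = 6.7974
Node 0 (S = 125): V_0 = e^(−0.01)·[0.4577·51.5977 + 0.5423·6.7974] = 27.0316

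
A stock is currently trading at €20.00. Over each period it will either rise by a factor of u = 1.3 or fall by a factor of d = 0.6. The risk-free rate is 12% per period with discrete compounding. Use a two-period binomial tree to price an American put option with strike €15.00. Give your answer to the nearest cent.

Risk-neutral probability p = (1 + 0.12 − 0.6)/(1.3 − 0.6) = 0.5200/0.7000 = 0.7429
Terminal stock prices: S_uu = 33.8, S_ud = 15.6, S_dd = 7.2
Terminal payoffs (K − S): max(-18.8, 0) = 0, max(-0.6, 0) = 0, max(7.8, 0) = 7.8
Node u (S = 26): continuation = 1/1.12·[0.7429·0.0000 + 0.2571·0.0000] = 0.0000; exercise value = 0.0000 ≤ continuation, so V_u = 0.0000
Node d (S = 12): continuation = 1/1.12·[0.7429·0.0000 + 0.2571·7.8000] = 1.7908; exercise value = 3.0000 > continuation, so V_d = 3.0000 (exercise)
Node 0 (S = 20): continuation = 1/1.12·[0.7429·0.0000 + 0.2571·3.0000] = 0.6888; exercise value = 0.0000 ≤ continuation, so V_0 = 0.6888

€0.69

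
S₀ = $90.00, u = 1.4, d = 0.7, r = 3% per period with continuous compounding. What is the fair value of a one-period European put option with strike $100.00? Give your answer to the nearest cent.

$18.96

Risk-neutral probability p = (e^0.03 − 0.7)/(1.4 − 0.7) = 0.3305/0.7000 = 0.4721
Terminal stock prices: S_u = 126, S_d = 63
Terminal payoffs (K − S): max(-26, 0) = 0, max(37, 0) = 37
Node 0 (S = 90): V_0 = e^(−0.03)·[0.4721·0.0000 + 0.5279·37.0000] = 18.9558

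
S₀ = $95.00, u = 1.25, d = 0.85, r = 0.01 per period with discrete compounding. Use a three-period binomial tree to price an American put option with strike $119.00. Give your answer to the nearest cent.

$27.36

Risk-neutral probability p = (1 + 0.01 − 0.85)/(1.25 − 0.85) = 0.1600/0.4000 = 0.4000
Terminal stock prices: S_uuu = 185.5, S_uud = 126.2, S_udd = 85.8, S_ddd = 58.34
Terminal payoffs (K − S): max(-66.55, 0) = 0, max(-7.172, 0) = 0, max(33.2, 0) = 33.2, max(60.66, 0) = 60.66
Node uu (S = 148.4): continuation = 1/1.01·[0.4000·0.0000 + 0.6000·0.0000] = 0.0000; exercise value = 0.0000 ≤ continuation, so V_uu = 0.0000
Node ud (S = 100.9): continuation = 1/1.01·[0.4000·0.0000 + 0.6000·33.2031] = 19.7246; exercise value = 18.0625 ≤ continuation, so V_ud = 19.7246
Node dd (S = 68.64): continuation = 1/1.01·[0.4000·33.2031 + 0.6000·60.6581] = 49.1843; exercise value = 50.3625 > continuation, so V_dd = 50.3625 (exercise)
Node u (S = 118.8): continuation = 1/1.01·[0.4000·0.0000 + 0.6000·19.7246] = 11.7176; exercise value = 0.2500 ≤ continuation, so V_u = 11.7176
Node d (S = 80.75): continuation = 1/1.01·[0.4000·19.7246 + 0.6000·50.3625] = 37.7301; exercise value = 38.2500 > continuation, so V_d = 38.2500 (exercise)
Node 0 (S = 95): continuation = 1/1.01·[0.4000·11.7176 + 0.6000·38.2500] = 27.3634; exercise value = 24.0000 ≤ continuation, so V_0 = 27.3634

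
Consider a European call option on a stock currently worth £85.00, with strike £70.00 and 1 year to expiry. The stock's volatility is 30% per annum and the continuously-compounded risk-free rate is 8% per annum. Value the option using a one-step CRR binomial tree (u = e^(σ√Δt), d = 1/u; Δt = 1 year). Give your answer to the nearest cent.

£23.22

CRR parameters: u = e^(σ√Δt) = e^(0.3·√1) = 1.3499, d = 1/u = 0.7408
Per-period rate: rΔt = 0.08·1 = 0.08, so R = e^0.08 = 1.0833
Risk-neutral probability p = (e^0.08 − 0.7408)/(1.3499 − 0.7408) = 0.3425/0.6090 = 0.5623
Terminal stock prices: S_u = 114.7, S_d = 62.97
Terminal payoffs (S − K): max(44.74, 0) = 44.74, max(-7.03, 0) = 0
Node 0 (S = 85): V_0 = e^(−0.08)·[0.5623·44.7380 + 0.4377·0.0000] = 23.2224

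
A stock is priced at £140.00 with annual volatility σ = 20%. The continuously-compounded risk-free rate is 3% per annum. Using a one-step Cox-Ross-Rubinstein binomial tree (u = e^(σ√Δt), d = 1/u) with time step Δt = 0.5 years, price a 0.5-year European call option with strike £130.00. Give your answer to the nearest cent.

£15.95

CRR parameters: u = e^(σ√Δt) = e^(0.2·√0.5) = 1.1519, d = 1/u = 0.8681
Per-period rate: rΔt = 0.03·0.5 = 0.015, so R = e^0.015 = 1.0151
Risk-neutral probability p = (e^0.015 − 0.8681)/(1.1519 − 0.8681) = 0.1470/0.2838 = 0.5180
Terminal stock prices: S_u = 161.3, S_d = 121.5
Terminal payoffs (S − K): max(31.27, 0) = 31.27, max(-8.463, 0) = 0
Node 0 (S = 140): V_0 = e^(−0.015)·[0.5180·31.2674 + 0.4820·0.0000] = 15.9541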